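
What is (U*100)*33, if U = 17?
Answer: 56100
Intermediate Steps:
(U*100)*33 = (17*100)*33 = 1700*33 = 56100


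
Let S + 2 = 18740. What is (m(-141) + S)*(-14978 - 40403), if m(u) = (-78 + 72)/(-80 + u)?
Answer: -229338480624/221 ≈ -1.0377e+9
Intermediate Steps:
m(u) = -6/(-80 + u)
S = 18738 (S = -2 + 18740 = 18738)
(m(-141) + S)*(-14978 - 40403) = (-6/(-80 - 141) + 18738)*(-14978 - 40403) = (-6/(-221) + 18738)*(-55381) = (-6*(-1/221) + 18738)*(-55381) = (6/221 + 18738)*(-55381) = (4141104/221)*(-55381) = -229338480624/221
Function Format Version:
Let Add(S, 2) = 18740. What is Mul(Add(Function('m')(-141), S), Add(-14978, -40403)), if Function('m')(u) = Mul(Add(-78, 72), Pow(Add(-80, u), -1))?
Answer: Rational(-229338480624, 221) ≈ -1.0377e+9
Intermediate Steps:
Function('m')(u) = Mul(-6, Pow(Add(-80, u), -1))
S = 18738 (S = Add(-2, 18740) = 18738)
Mul(Add(Function('m')(-141), S), Add(-14978, -40403)) = Mul(Add(Mul(-6, Pow(Add(-80, -141), -1)), 18738), Add(-14978, -40403)) = Mul(Add(Mul(-6, Pow(-221, -1)), 18738), -55381) = Mul(Add(Mul(-6, Rational(-1, 221)), 18738), -55381) = Mul(Add(Rational(6, 221), 18738), -55381) = Mul(Rational(4141104, 221), -55381) = Rational(-229338480624, 221)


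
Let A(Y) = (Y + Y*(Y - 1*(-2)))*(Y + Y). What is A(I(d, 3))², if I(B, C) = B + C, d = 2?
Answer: 160000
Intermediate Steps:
A(Y) = 2*Y*(Y + Y*(2 + Y)) (A(Y) = (Y + Y*(Y + 2))*(2*Y) = (Y + Y*(2 + Y))*(2*Y) = 2*Y*(Y + Y*(2 + Y)))
A(I(d, 3))² = (2*(2 + 3)²*(3 + (2 + 3)))² = (2*5²*(3 + 5))² = (2*25*8)² = 400² = 160000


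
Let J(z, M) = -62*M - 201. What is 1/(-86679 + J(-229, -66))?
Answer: -1/82788 ≈ -1.2079e-5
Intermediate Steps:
J(z, M) = -201 - 62*M
1/(-86679 + J(-229, -66)) = 1/(-86679 + (-201 - 62*(-66))) = 1/(-86679 + (-201 + 4092)) = 1/(-86679 + 3891) = 1/(-82788) = -1/82788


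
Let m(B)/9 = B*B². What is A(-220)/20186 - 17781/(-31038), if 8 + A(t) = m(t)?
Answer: -495679156173/104422178 ≈ -4746.9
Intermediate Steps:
m(B) = 9*B³ (m(B) = 9*(B*B²) = 9*B³)
A(t) = -8 + 9*t³
A(-220)/20186 - 17781/(-31038) = (-8 + 9*(-220)³)/20186 - 17781/(-31038) = (-8 + 9*(-10648000))*(1/20186) - 17781*(-1/31038) = (-8 - 95832000)*(1/20186) + 5927/10346 = -95832008*1/20186 + 5927/10346 = -47916004/10093 + 5927/10346 = -495679156173/104422178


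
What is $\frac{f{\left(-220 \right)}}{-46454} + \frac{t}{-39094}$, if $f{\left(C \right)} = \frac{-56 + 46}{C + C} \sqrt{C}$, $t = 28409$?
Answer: $- \frac{28409}{39094} - \frac{i \sqrt{55}}{1021988} \approx -0.72668 - 7.2566 \cdot 10^{-6} i$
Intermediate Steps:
$f{\left(C \right)} = - \frac{5}{\sqrt{C}}$ ($f{\left(C \right)} = - \frac{10}{2 C} \sqrt{C} = - 10 \frac{1}{2 C} \sqrt{C} = - \frac{5}{C} \sqrt{C} = - \frac{5}{\sqrt{C}}$)
$\frac{f{\left(-220 \right)}}{-46454} + \frac{t}{-39094} = \frac{\left(-5\right) \frac{1}{\sqrt{-220}}}{-46454} + \frac{28409}{-39094} = - 5 \left(- \frac{i \sqrt{55}}{110}\right) \left(- \frac{1}{46454}\right) + 28409 \left(- \frac{1}{39094}\right) = \frac{i \sqrt{55}}{22} \left(- \frac{1}{46454}\right) - \frac{28409}{39094} = - \frac{i \sqrt{55}}{1021988} - \frac{28409}{39094} = - \frac{28409}{39094} - \frac{i \sqrt{55}}{1021988}$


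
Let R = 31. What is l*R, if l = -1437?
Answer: -44547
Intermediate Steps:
l*R = -1437*31 = -44547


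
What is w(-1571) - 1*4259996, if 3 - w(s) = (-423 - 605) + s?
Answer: -4257394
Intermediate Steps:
w(s) = 1031 - s (w(s) = 3 - ((-423 - 605) + s) = 3 - (-1028 + s) = 3 + (1028 - s) = 1031 - s)
w(-1571) - 1*4259996 = (1031 - 1*(-1571)) - 1*4259996 = (1031 + 1571) - 4259996 = 2602 - 4259996 = -4257394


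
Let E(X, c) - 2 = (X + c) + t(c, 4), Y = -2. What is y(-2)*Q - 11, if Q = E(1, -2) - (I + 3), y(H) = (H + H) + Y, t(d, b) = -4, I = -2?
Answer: 13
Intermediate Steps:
E(X, c) = -2 + X + c (E(X, c) = 2 + ((X + c) - 4) = 2 + (-4 + X + c) = -2 + X + c)
y(H) = -2 + 2*H (y(H) = (H + H) - 2 = 2*H - 2 = -2 + 2*H)
Q = -4 (Q = (-2 + 1 - 2) - (-2 + 3) = -3 - 1*1 = -3 - 1 = -4)
y(-2)*Q - 11 = (-2 + 2*(-2))*(-4) - 11 = (-2 - 4)*(-4) - 11 = -6*(-4) - 11 = 24 - 11 = 13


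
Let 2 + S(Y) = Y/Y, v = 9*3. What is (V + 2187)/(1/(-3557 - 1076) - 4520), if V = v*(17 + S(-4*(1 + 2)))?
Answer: -4044609/6980387 ≈ -0.57942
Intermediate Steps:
v = 27
S(Y) = -1 (S(Y) = -2 + Y/Y = -2 + 1 = -1)
V = 432 (V = 27*(17 - 1) = 27*16 = 432)
(V + 2187)/(1/(-3557 - 1076) - 4520) = (432 + 2187)/(1/(-3557 - 1076) - 4520) = 2619/(1/(-4633) - 4520) = 2619/(-1/4633 - 4520) = 2619/(-20941161/4633) = 2619*(-4633/20941161) = -4044609/6980387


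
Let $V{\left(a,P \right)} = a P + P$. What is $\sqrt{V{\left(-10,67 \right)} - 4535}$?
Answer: $i \sqrt{5138} \approx 71.68 i$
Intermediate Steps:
$V{\left(a,P \right)} = P + P a$ ($V{\left(a,P \right)} = P a + P = P + P a$)
$\sqrt{V{\left(-10,67 \right)} - 4535} = \sqrt{67 \left(1 - 10\right) - 4535} = \sqrt{67 \left(-9\right) - 4535} = \sqrt{-603 - 4535} = \sqrt{-5138} = i \sqrt{5138}$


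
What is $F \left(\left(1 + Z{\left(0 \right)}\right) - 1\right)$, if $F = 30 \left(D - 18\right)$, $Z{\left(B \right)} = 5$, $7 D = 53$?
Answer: $- \frac{10950}{7} \approx -1564.3$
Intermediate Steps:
$D = \frac{53}{7}$ ($D = \frac{1}{7} \cdot 53 = \frac{53}{7} \approx 7.5714$)
$F = - \frac{2190}{7}$ ($F = 30 \left(\frac{53}{7} - 18\right) = 30 \left(- \frac{73}{7}\right) = - \frac{2190}{7} \approx -312.86$)
$F \left(\left(1 + Z{\left(0 \right)}\right) - 1\right) = - \frac{2190 \left(\left(1 + 5\right) - 1\right)}{7} = - \frac{2190 \left(6 - 1\right)}{7} = \left(- \frac{2190}{7}\right) 5 = - \frac{10950}{7}$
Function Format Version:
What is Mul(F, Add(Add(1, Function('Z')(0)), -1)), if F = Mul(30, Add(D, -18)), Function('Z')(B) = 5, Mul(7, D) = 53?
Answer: Rational(-10950, 7) ≈ -1564.3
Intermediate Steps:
D = Rational(53, 7) (D = Mul(Rational(1, 7), 53) = Rational(53, 7) ≈ 7.5714)
F = Rational(-2190, 7) (F = Mul(30, Add(Rational(53, 7), -18)) = Mul(30, Rational(-73, 7)) = Rational(-2190, 7) ≈ -312.86)
Mul(F, Add(Add(1, Function('Z')(0)), -1)) = Mul(Rational(-2190, 7), Add(Add(1, 5), -1)) = Mul(Rational(-2190, 7), Add(6, -1)) = Mul(Rational(-2190, 7), 5) = Rational(-10950, 7)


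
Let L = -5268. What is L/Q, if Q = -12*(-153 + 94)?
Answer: -439/59 ≈ -7.4407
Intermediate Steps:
Q = 708 (Q = -12*(-59) = 708)
L/Q = -5268/708 = -5268*1/708 = -439/59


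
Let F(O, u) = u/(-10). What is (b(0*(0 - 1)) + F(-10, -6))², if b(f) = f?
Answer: 9/25 ≈ 0.36000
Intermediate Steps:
F(O, u) = -u/10 (F(O, u) = u*(-⅒) = -u/10)
(b(0*(0 - 1)) + F(-10, -6))² = (0*(0 - 1) - ⅒*(-6))² = (0*(-1) + ⅗)² = (0 + ⅗)² = (⅗)² = 9/25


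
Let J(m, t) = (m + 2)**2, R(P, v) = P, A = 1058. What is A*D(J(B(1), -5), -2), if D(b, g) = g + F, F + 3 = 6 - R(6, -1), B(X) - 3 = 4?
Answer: -5290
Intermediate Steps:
B(X) = 7 (B(X) = 3 + 4 = 7)
F = -3 (F = -3 + (6 - 1*6) = -3 + (6 - 6) = -3 + 0 = -3)
J(m, t) = (2 + m)**2
D(b, g) = -3 + g (D(b, g) = g - 3 = -3 + g)
A*D(J(B(1), -5), -2) = 1058*(-3 - 2) = 1058*(-5) = -5290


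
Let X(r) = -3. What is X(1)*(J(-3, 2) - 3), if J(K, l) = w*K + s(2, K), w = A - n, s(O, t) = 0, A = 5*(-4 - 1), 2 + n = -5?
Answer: -153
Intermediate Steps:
n = -7 (n = -2 - 5 = -7)
A = -25 (A = 5*(-5) = -25)
w = -18 (w = -25 - 1*(-7) = -25 + 7 = -18)
J(K, l) = -18*K (J(K, l) = -18*K + 0 = -18*K)
X(1)*(J(-3, 2) - 3) = -3*(-18*(-3) - 3) = -3*(54 - 3) = -3*51 = -153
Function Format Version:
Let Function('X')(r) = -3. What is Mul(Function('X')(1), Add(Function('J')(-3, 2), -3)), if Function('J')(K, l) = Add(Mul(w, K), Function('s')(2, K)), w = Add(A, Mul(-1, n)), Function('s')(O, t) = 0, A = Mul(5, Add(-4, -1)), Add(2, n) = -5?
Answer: -153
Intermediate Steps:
n = -7 (n = Add(-2, -5) = -7)
A = -25 (A = Mul(5, -5) = -25)
w = -18 (w = Add(-25, Mul(-1, -7)) = Add(-25, 7) = -18)
Function('J')(K, l) = Mul(-18, K) (Function('J')(K, l) = Add(Mul(-18, K), 0) = Mul(-18, K))
Mul(Function('X')(1), Add(Function('J')(-3, 2), -3)) = Mul(-3, Add(Mul(-18, -3), -3)) = Mul(-3, Add(54, -3)) = Mul(-3, 51) = -153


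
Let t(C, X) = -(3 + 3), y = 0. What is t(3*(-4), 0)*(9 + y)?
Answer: -54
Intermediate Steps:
t(C, X) = -6 (t(C, X) = -1*6 = -6)
t(3*(-4), 0)*(9 + y) = -6*(9 + 0) = -6*9 = -54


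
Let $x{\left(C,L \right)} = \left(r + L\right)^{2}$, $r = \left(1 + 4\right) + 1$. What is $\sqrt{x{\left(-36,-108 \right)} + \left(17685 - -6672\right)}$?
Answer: $\sqrt{34761} \approx 186.44$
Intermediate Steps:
$r = 6$ ($r = 5 + 1 = 6$)
$x{\left(C,L \right)} = \left(6 + L\right)^{2}$
$\sqrt{x{\left(-36,-108 \right)} + \left(17685 - -6672\right)} = \sqrt{\left(6 - 108\right)^{2} + \left(17685 - -6672\right)} = \sqrt{\left(-102\right)^{2} + \left(17685 + 6672\right)} = \sqrt{10404 + 24357} = \sqrt{34761}$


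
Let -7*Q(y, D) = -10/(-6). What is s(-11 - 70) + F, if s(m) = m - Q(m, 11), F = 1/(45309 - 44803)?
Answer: -858155/10626 ≈ -80.760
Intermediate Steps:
F = 1/506 ≈ 0.0019763
Q(y, D) = -5/21 (Q(y, D) = -(-10)/(7*(-6)) = -(-10)*(-1)/(7*6) = -⅐*5/3 = -5/21)
s(m) = 5/21 + m (s(m) = m - 1*(-5/21) = m + 5/21 = 5/21 + m)
s(-11 - 70) + F = (5/21 + (-11 - 70)) + 1/506 = (5/21 - 81) + 1/506 = -1696/21 + 1/506 = -858155/10626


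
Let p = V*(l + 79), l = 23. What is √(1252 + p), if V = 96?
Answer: 2*√2761 ≈ 105.09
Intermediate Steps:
p = 9792 (p = 96*(23 + 79) = 96*102 = 9792)
√(1252 + p) = √(1252 + 9792) = √11044 = 2*√2761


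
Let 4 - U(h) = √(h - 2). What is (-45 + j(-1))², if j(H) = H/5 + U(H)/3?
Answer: 432889/225 + 1316*I*√3/45 ≈ 1924.0 + 50.653*I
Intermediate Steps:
U(h) = 4 - √(-2 + h) (U(h) = 4 - √(h - 2) = 4 - √(-2 + h))
j(H) = 4/3 - √(-2 + H)/3 + H/5 (j(H) = H/5 + (4 - √(-2 + H))/3 = H*(⅕) + (4 - √(-2 + H))*(⅓) = H/5 + (4/3 - √(-2 + H)/3) = 4/3 - √(-2 + H)/3 + H/5)
(-45 + j(-1))² = (-45 + (4/3 - √(-2 - 1)/3 + (⅕)*(-1)))² = (-45 + (4/3 - I*√3/3 - ⅕))² = (-45 + (17/15 - I*√3/3))² = (-658/15 - I*√3/3)²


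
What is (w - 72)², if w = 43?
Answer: 841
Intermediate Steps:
(w - 72)² = (43 - 72)² = (-29)² = 841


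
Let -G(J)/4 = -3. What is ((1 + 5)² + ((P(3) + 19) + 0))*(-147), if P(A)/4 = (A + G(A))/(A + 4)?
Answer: -9345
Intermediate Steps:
G(J) = 12 (G(J) = -4*(-3) = 12)
P(A) = 4*(12 + A)/(4 + A) (P(A) = 4*((A + 12)/(A + 4)) = 4*((12 + A)/(4 + A)) = 4*(12 + A)/(4 + A))
((1 + 5)² + ((P(3) + 19) + 0))*(-147) = ((1 + 5)² + ((4*(12 + 3)/(4 + 3) + 19) + 0))*(-147) = (6² + ((4*15/7 + 19) + 0))*(-147) = (36 + ((4*(⅐)*15 + 19) + 0))*(-147) = (36 + ((60/7 + 19) + 0))*(-147) = (36 + (193/7 + 0))*(-147) = (36 + 193/7)*(-147) = (445/7)*(-147) = -9345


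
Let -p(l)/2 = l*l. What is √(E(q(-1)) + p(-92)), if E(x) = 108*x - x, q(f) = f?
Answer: I*√17035 ≈ 130.52*I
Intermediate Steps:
E(x) = 107*x
p(l) = -2*l² (p(l) = -2*l*l = -2*l²)
√(E(q(-1)) + p(-92)) = √(107*(-1) - 2*(-92)²) = √(-107 - 2*8464) = √(-107 - 16928) = √(-17035) = I*√17035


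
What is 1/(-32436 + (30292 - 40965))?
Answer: -1/43109 ≈ -2.3197e-5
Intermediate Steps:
1/(-32436 + (30292 - 40965)) = 1/(-32436 - 10673) = 1/(-43109) = -1/43109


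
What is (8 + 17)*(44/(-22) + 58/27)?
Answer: 100/27 ≈ 3.7037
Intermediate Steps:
(8 + 17)*(44/(-22) + 58/27) = 25*(44*(-1/22) + 58*(1/27)) = 25*(-2 + 58/27) = 25*(4/27) = 100/27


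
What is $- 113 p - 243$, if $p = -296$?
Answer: $33205$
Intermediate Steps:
$- 113 p - 243 = \left(-113\right) \left(-296\right) - 243 = 33448 - 243 = 33205$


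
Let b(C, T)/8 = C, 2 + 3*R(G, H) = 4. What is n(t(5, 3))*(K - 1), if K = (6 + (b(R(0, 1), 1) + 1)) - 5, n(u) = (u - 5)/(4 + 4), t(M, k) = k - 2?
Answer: -19/6 ≈ -3.1667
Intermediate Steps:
t(M, k) = -2 + k
R(G, H) = ⅔ (R(G, H) = -⅔ + (⅓)*4 = -⅔ + 4/3 = ⅔)
n(u) = -5/8 + u/8 (n(u) = (-5 + u)/8 = (-5 + u)*(⅛) = -5/8 + u/8)
b(C, T) = 8*C
K = 22/3 (K = (6 + (8*(⅔) + 1)) - 5 = (6 + (16/3 + 1)) - 5 = (6 + 19/3) - 5 = 37/3 - 5 = 22/3 ≈ 7.3333)
n(t(5, 3))*(K - 1) = (-5/8 + (-2 + 3)/8)*(22/3 - 1) = (-5/8 + (⅛)*1)*(19/3) = (-5/8 + ⅛)*(19/3) = -½*19/3 = -19/6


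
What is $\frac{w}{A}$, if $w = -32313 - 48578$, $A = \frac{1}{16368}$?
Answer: $-1324023888$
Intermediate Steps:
$A = \frac{1}{16368} \approx 6.1095 \cdot 10^{-5}$
$w = -80891$ ($w = -32313 - 48578 = -80891$)
$\frac{w}{A} = - 80891 \frac{1}{\frac{1}{16368}} = \left(-80891\right) 16368 = -1324023888$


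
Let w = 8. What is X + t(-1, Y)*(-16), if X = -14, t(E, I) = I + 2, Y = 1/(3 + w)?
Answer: -522/11 ≈ -47.455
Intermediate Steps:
Y = 1/11 (Y = 1/(3 + 8) = 1/11 ≈ 0.090909)
t(E, I) = 2 + I
X + t(-1, Y)*(-16) = -14 + (2 + 1/11)*(-16) = -14 + (23/11)*(-16) = -14 - 368/11 = -522/11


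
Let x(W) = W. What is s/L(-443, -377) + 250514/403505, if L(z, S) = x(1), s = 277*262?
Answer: 29284222384/403505 ≈ 72575.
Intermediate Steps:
s = 72574
L(z, S) = 1
s/L(-443, -377) + 250514/403505 = 72574/1 + 250514/403505 = 72574*1 + 250514*(1/403505) = 72574 + 250514/403505 = 29284222384/403505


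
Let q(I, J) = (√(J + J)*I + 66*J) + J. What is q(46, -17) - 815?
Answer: -1954 + 46*I*√34 ≈ -1954.0 + 268.22*I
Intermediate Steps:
q(I, J) = 67*J + I*√2*√J (q(I, J) = (√(2*J)*I + 66*J) + J = ((√2*√J)*I + 66*J) + J = (I*√2*√J + 66*J) + J = (66*J + I*√2*√J) + J = 67*J + I*√2*√J)
q(46, -17) - 815 = (67*(-17) + 46*√2*√(-17)) - 815 = (-1139 + 46*√2*(I*√17)) - 815 = (-1139 + 46*I*√34) - 815 = -1954 + 46*I*√34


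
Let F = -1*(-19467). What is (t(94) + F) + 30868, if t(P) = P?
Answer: 50429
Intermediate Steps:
F = 19467
(t(94) + F) + 30868 = (94 + 19467) + 30868 = 19561 + 30868 = 50429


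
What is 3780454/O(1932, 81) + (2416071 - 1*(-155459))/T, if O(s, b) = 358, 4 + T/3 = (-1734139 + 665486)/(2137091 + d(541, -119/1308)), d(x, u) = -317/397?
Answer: -122960940504247713/683413852099 ≈ -1.7992e+5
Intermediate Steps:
d(x, u) = -317/397 (d(x, u) = -317*1/397 = -317/397)
T = -3817954481/282808270 (T = -12 + 3*((-1734139 + 665486)/(2137091 - 317/397)) = -12 + 3*(-1068653/848424810/397) = -12 + 3*(-1068653*397/848424810) = -12 + 3*(-424255241/848424810) = -12 - 424255241/282808270 = -3817954481/282808270 ≈ -13.500)
3780454/O(1932, 81) + (2416071 - 1*(-155459))/T = 3780454/358 + (2416071 - 1*(-155459))/(-3817954481/282808270) = 3780454*(1/358) + (2416071 + 155459)*(-282808270/3817954481) = 1890227/179 + 2571530*(-282808270/3817954481) = 1890227/179 - 727249950553100/3817954481 = -122960940504247713/683413852099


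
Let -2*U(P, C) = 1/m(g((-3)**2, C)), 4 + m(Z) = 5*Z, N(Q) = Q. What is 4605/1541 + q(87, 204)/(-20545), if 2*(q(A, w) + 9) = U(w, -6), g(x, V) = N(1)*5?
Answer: 7948383437/2659426980 ≈ 2.9888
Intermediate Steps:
g(x, V) = 5 (g(x, V) = 1*5 = 5)
m(Z) = -4 + 5*Z
U(P, C) = -1/42 (U(P, C) = -1/(2*(-4 + 5*5)) = -1/(2*(-4 + 25)) = -1/2/21 = -1/2*1/21 = -1/42)
q(A, w) = -757/84 (q(A, w) = -9 + (1/2)*(-1/42) = -9 - 1/84 = -757/84)
4605/1541 + q(87, 204)/(-20545) = 4605/1541 - 757/84/(-20545) = 4605*(1/1541) - 757/84*(-1/20545) = 4605/1541 + 757/1725780 = 7948383437/2659426980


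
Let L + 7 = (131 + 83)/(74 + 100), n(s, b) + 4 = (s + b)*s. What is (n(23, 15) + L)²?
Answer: 5653235344/7569 ≈ 7.4689e+5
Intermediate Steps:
n(s, b) = -4 + s*(b + s) (n(s, b) = -4 + (s + b)*s = -4 + (b + s)*s = -4 + s*(b + s))
L = -502/87 (L = -7 + (131 + 83)/(74 + 100) = -7 + 214/174 = -7 + 214*(1/174) = -7 + 107/87 = -502/87 ≈ -5.7701)
(n(23, 15) + L)² = ((-4 + 23² + 15*23) - 502/87)² = ((-4 + 529 + 345) - 502/87)² = (870 - 502/87)² = (75188/87)² = 5653235344/7569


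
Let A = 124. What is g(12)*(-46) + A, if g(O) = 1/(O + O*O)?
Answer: 9649/78 ≈ 123.71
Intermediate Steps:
g(O) = 1/(O + O**2)
g(12)*(-46) + A = (1/(12*(1 + 12)))*(-46) + 124 = ((1/12)/13)*(-46) + 124 = ((1/12)*(1/13))*(-46) + 124 = (1/156)*(-46) + 124 = -23/78 + 124 = 9649/78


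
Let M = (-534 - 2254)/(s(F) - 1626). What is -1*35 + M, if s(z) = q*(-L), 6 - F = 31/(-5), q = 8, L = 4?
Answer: -27621/829 ≈ -33.318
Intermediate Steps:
F = 61/5 (F = 6 - 31/(-5) = 6 - (-1)*31/5 = 6 - 1*(-31/5) = 6 + 31/5 = 61/5 ≈ 12.200)
s(z) = -32 (s(z) = 8*(-1*4) = 8*(-4) = -32)
M = 1394/829 (M = (-534 - 2254)/(-32 - 1626) = -2788/(-1658) = -2788*(-1/1658) = 1394/829 ≈ 1.6815)
-1*35 + M = -1*35 + 1394/829 = -35 + 1394/829 = -27621/829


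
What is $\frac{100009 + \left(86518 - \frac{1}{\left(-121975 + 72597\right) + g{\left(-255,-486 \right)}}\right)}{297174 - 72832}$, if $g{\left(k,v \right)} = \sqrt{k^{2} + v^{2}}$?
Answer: $\frac{454731499111779}{546920145408746} + \frac{3 \sqrt{33469}}{546920145408746} \approx 0.83144$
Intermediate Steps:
$\frac{100009 + \left(86518 - \frac{1}{\left(-121975 + 72597\right) + g{\left(-255,-486 \right)}}\right)}{297174 - 72832} = \frac{100009 + \left(86518 - \frac{1}{\left(-121975 + 72597\right) + \sqrt{\left(-255\right)^{2} + \left(-486\right)^{2}}}\right)}{297174 - 72832} = \frac{100009 + \left(86518 - \frac{1}{-49378 + \sqrt{65025 + 236196}}\right)}{224342} = \left(100009 + \left(86518 - \frac{1}{-49378 + \sqrt{301221}}\right)\right) \frac{1}{224342} = \left(100009 + \left(86518 - \frac{1}{-49378 + 3 \sqrt{33469}}\right)\right) \frac{1}{224342} = \left(186527 - \frac{1}{-49378 + 3 \sqrt{33469}}\right) \frac{1}{224342} = \frac{186527}{224342} - \frac{1}{224342 \left(-49378 + 3 \sqrt{33469}\right)}$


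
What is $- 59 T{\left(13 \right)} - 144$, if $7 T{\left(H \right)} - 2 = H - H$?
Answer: $- \frac{1126}{7} \approx -160.86$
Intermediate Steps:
$T{\left(H \right)} = \frac{2}{7}$ ($T{\left(H \right)} = \frac{2}{7} + \frac{H - H}{7} = \frac{2}{7} + \frac{1}{7} \cdot 0 = \frac{2}{7} + 0 = \frac{2}{7}$)
$- 59 T{\left(13 \right)} - 144 = \left(-59\right) \frac{2}{7} - 144 = - \frac{118}{7} - 144 = - \frac{1126}{7}$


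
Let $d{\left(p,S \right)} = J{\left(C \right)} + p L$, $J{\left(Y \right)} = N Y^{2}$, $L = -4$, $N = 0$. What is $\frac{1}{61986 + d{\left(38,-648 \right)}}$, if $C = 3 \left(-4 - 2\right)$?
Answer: $\frac{1}{61834} \approx 1.6172 \cdot 10^{-5}$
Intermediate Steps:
$C = -18$ ($C = 3 \left(-6\right) = -18$)
$J{\left(Y \right)} = 0$ ($J{\left(Y \right)} = 0 Y^{2} = 0$)
$d{\left(p,S \right)} = - 4 p$ ($d{\left(p,S \right)} = 0 + p \left(-4\right) = 0 - 4 p = - 4 p$)
$\frac{1}{61986 + d{\left(38,-648 \right)}} = \frac{1}{61986 - 152} = \frac{1}{61834}$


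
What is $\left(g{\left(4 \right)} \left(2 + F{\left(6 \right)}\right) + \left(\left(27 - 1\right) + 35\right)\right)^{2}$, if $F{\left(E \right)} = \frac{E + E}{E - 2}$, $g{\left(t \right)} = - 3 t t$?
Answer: $32041$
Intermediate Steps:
$g{\left(t \right)} = - 3 t^{2}$
$F{\left(E \right)} = \frac{2 E}{-2 + E}$
$\left(g{\left(4 \right)} \left(2 + F{\left(6 \right)}\right) + \left(\left(27 - 1\right) + 35\right)\right)^{2} = \left(- 3 \cdot 4^{2} \left(2 + 2 \cdot 6 \frac{1}{-2 + 6}\right) + \left(\left(27 - 1\right) + 35\right)\right)^{2} = \left(\left(-3\right) 16 \left(2 + 2 \cdot 6 \cdot \frac{1}{4}\right) + \left(26 + 35\right)\right)^{2} = \left(- 48 \left(2 + 2 \cdot 6 \cdot \frac{1}{4}\right) + 61\right)^{2} = \left(- 48 \left(2 + 3\right) + 61\right)^{2} = \left(\left(-48\right) 5 + 61\right)^{2} = \left(-240 + 61\right)^{2} = \left(-179\right)^{2} = 32041$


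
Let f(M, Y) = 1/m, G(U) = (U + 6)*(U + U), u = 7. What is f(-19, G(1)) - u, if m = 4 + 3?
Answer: -48/7 ≈ -6.8571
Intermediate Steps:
m = 7
G(U) = 2*U*(6 + U) (G(U) = (6 + U)*(2*U) = 2*U*(6 + U))
f(M, Y) = ⅐ (f(M, Y) = 1/7 = ⅐)
f(-19, G(1)) - u = ⅐ - 1*7 = ⅐ - 7 = -48/7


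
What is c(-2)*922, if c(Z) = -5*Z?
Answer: 9220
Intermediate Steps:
c(-2)*922 = -5*(-2)*922 = 10*922 = 9220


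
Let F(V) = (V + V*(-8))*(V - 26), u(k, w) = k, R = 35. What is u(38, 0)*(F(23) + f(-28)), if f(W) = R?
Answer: 19684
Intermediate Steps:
f(W) = 35
F(V) = -7*V*(-26 + V) (F(V) = (V - 8*V)*(-26 + V) = (-7*V)*(-26 + V) = -7*V*(-26 + V))
u(38, 0)*(F(23) + f(-28)) = 38*(7*23*(26 - 1*23) + 35) = 38*(7*23*(26 - 23) + 35) = 38*(7*23*3 + 35) = 38*(483 + 35) = 38*518 = 19684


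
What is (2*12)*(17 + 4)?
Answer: 504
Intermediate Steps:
(2*12)*(17 + 4) = 24*21 = 504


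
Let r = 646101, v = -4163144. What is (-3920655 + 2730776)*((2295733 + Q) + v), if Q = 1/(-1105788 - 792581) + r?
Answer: 2758730943493039689/1898369 ≈ 1.4532e+12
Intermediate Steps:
Q = 1226538109268/1898369 (Q = 1/(-1105788 - 792581) + 646101 = 1/(-1898369) + 646101 = -1/1898369 + 646101 = 1226538109268/1898369 ≈ 6.4610e+5)
(-3920655 + 2730776)*((2295733 + Q) + v) = (-3920655 + 2730776)*((2295733 + 1226538109268/1898369) - 4163144) = -1189879*(5584686468745/1898369 - 4163144) = -1189879*(-2318497043391/1898369) = 2758730943493039689/1898369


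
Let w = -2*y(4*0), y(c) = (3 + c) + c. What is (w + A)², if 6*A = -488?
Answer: 68644/9 ≈ 7627.1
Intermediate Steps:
A = -244/3 (A = (⅙)*(-488) = -244/3 ≈ -81.333)
y(c) = 3 + 2*c
w = -6 (w = -2*(3 + 2*(4*0)) = -2*(3 + 2*0) = -2*(3 + 0) = -2*3 = -6)
(w + A)² = (-6 - 244/3)² = (-262/3)² = 68644/9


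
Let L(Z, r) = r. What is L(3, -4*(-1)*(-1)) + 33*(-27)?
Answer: -895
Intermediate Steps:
L(3, -4*(-1)*(-1)) + 33*(-27) = -4*(-1)*(-1) + 33*(-27) = 4*(-1) - 891 = -4 - 891 = -895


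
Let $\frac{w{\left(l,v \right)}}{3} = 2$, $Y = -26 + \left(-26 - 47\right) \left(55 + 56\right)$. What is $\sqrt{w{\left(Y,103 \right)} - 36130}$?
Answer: $2 i \sqrt{9031} \approx 190.06 i$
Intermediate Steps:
$Y = -8129$ ($Y = -26 - 8103 = -8129$)
$w{\left(l,v \right)} = 6$ ($w{\left(l,v \right)} = 3 \cdot 2 = 6$)
$\sqrt{w{\left(Y,103 \right)} - 36130} = \sqrt{6 - 36130} = \sqrt{-36124} = 2 i \sqrt{9031}$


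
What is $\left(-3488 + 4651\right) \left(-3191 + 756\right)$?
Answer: $-2831905$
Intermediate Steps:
$\left(-3488 + 4651\right) \left(-3191 + 756\right) = 1163 \left(-2435\right) = -2831905$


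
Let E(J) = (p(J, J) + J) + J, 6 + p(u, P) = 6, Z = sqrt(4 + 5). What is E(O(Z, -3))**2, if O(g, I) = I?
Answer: 36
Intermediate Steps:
Z = 3 (Z = sqrt(9) = 3)
p(u, P) = 0 (p(u, P) = -6 + 6 = 0)
E(J) = 2*J (E(J) = (0 + J) + J = J + J = 2*J)
E(O(Z, -3))**2 = (2*(-3))**2 = (-6)**2 = 36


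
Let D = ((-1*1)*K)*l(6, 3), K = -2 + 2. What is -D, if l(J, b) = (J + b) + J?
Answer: 0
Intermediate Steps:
l(J, b) = b + 2*J
K = 0
D = 0 (D = (-1*1*0)*(3 + 2*6) = (-1*0)*(3 + 12) = 0*15 = 0)
-D = -1*0 = 0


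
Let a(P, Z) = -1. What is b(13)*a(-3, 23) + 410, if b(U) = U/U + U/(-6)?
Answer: 2467/6 ≈ 411.17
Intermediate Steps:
b(U) = 1 - U/6 (b(U) = 1 + U*(-⅙) = 1 - U/6)
b(13)*a(-3, 23) + 410 = (1 - ⅙*13)*(-1) + 410 = (1 - 13/6)*(-1) + 410 = -7/6*(-1) + 410 = 7/6 + 410 = 2467/6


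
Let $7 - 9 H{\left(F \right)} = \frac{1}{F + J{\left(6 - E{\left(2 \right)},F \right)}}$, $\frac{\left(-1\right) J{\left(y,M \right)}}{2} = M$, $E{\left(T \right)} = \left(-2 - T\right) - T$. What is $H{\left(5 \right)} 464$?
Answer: $\frac{1856}{5} \approx 371.2$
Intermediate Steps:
$E{\left(T \right)} = -2 - 2 T$
$J{\left(y,M \right)} = - 2 M$
$H{\left(F \right)} = \frac{7}{9} + \frac{1}{9 F}$ ($H{\left(F \right)} = \frac{7}{9} - \frac{1}{9 \left(F - 2 F\right)} = \frac{7}{9} - \frac{1}{9 \left(- F\right)} = \frac{7}{9} - \frac{\left(-1\right) \frac{1}{F}}{9} = \frac{7}{9} + \frac{1}{9 F}$)
$H{\left(5 \right)} 464 = \frac{1 + 7 \cdot 5}{9 \cdot 5} \cdot 464 = \frac{1}{9} \cdot \frac{1}{5} \left(1 + 35\right) 464 = \frac{1}{9} \cdot \frac{1}{5} \cdot 36 \cdot 464 = \frac{4}{5} \cdot 464 = \frac{1856}{5}$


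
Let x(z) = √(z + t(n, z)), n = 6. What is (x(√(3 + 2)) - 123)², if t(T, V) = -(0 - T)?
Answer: (123 - √(6 + √5))² ≈ 14431.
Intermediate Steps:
t(T, V) = T (t(T, V) = -(-1)*T = T)
x(z) = √(6 + z) (x(z) = √(z + 6) = √(6 + z))
(x(√(3 + 2)) - 123)² = (√(6 + √(3 + 2)) - 123)² = (√(6 + √5) - 123)² = (-123 + √(6 + √5))²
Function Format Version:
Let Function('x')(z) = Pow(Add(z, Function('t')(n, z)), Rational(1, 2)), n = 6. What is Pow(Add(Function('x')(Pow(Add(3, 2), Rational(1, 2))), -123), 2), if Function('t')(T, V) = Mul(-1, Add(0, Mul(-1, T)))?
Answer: Pow(Add(123, Mul(-1, Pow(Add(6, Pow(5, Rational(1, 2))), Rational(1, 2)))), 2) ≈ 14431.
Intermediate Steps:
Function('t')(T, V) = T (Function('t')(T, V) = Mul(-1, Mul(-1, T)) = T)
Function('x')(z) = Pow(Add(6, z), Rational(1, 2)) (Function('x')(z) = Pow(Add(z, 6), Rational(1, 2)) = Pow(Add(6, z), Rational(1, 2)))
Pow(Add(Function('x')(Pow(Add(3, 2), Rational(1, 2))), -123), 2) = Pow(Add(Pow(Add(6, Pow(Add(3, 2), Rational(1, 2))), Rational(1, 2)), -123), 2) = Pow(Add(Pow(Add(6, Pow(5, Rational(1, 2))), Rational(1, 2)), -123), 2) = Pow(Add(-123, Pow(Add(6, Pow(5, Rational(1, 2))), Rational(1, 2))), 2)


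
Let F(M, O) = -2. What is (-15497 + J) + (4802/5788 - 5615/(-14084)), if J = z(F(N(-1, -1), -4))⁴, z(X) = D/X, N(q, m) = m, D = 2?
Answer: -315776443061/20379548 ≈ -15495.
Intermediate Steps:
z(X) = 2/X
J = 1 (J = (2/(-2))⁴ = (2*(-½))⁴ = (-1)⁴ = 1)
(-15497 + J) + (4802/5788 - 5615/(-14084)) = (-15497 + 1) + (4802/5788 - 5615/(-14084)) = -15496 + (4802*(1/5788) - 5615*(-1/14084)) = -15496 + (2401/2894 + 5615/14084) = -15496 + 25032747/20379548 = -315776443061/20379548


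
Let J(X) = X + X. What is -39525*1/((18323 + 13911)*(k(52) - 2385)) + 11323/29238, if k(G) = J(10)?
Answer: 357167989/921038199 ≈ 0.38779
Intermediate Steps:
J(X) = 2*X
k(G) = 20 (k(G) = 2*10 = 20)
-39525*1/((18323 + 13911)*(k(52) - 2385)) + 11323/29238 = -39525*1/((20 - 2385)*(18323 + 13911)) + 11323/29238 = -39525/(32234*(-2365)) + 11323*(1/29238) = -39525/(-76233410) + 11323/29238 = -39525*(-1/76233410) + 11323/29238 = 7905/15246682 + 11323/29238 = 357167989/921038199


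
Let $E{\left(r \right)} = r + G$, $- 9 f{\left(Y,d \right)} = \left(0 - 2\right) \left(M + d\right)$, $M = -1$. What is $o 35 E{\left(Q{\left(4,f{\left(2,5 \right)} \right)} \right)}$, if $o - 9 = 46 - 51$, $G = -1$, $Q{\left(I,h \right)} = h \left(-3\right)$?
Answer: $- \frac{1540}{3} \approx -513.33$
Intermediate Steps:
$f{\left(Y,d \right)} = - \frac{2}{9} + \frac{2 d}{9}$ ($f{\left(Y,d \right)} = - \frac{\left(0 - 2\right) \left(-1 + d\right)}{9} = - \frac{\left(-2\right) \left(-1 + d\right)}{9} = - \frac{2 - 2 d}{9} = - \frac{2}{9} + \frac{2 d}{9}$)
$Q{\left(I,h \right)} = - 3 h$
$o = 4$ ($o = 9 + \left(46 - 51\right) = 9 - 5 = 4$)
$E{\left(r \right)} = -1 + r$ ($E{\left(r \right)} = r - 1 = -1 + r$)
$o 35 E{\left(Q{\left(4,f{\left(2,5 \right)} \right)} \right)} = 4 \cdot 35 \left(-1 - 3 \left(- \frac{2}{9} + \frac{2}{9} \cdot 5\right)\right) = 140 \left(-1 - 3 \left(- \frac{2}{9} + \frac{10}{9}\right)\right) = 140 \left(-1 - \frac{8}{3}\right) = 140 \left(- \frac{11}{3}\right) = - \frac{1540}{3}$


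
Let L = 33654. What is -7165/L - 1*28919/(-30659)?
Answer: 753568291/1031797986 ≈ 0.73034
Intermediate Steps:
-7165/L - 1*28919/(-30659) = -7165/33654 - 1*28919/(-30659) = -7165*1/33654 - 28919*(-1/30659) = -7165/33654 + 28919/30659 = 753568291/1031797986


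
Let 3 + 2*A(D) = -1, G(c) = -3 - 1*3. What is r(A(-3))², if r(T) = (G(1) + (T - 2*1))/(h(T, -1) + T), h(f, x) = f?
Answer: 25/4 ≈ 6.2500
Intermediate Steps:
G(c) = -6 (G(c) = -3 - 3 = -6)
A(D) = -2 (A(D) = -3/2 + (½)*(-1) = -3/2 - ½ = -2)
r(T) = (-8 + T)/(2*T) (r(T) = (-6 + (T - 2*1))/(T + T) = (-6 + (T - 2))/((2*T)) = (-6 + (-2 + T))*(1/(2*T)) = (-8 + T)*(1/(2*T)) = (-8 + T)/(2*T))
r(A(-3))² = ((½)*(-8 - 2)/(-2))² = ((½)*(-½)*(-10))² = (5/2)² = 25/4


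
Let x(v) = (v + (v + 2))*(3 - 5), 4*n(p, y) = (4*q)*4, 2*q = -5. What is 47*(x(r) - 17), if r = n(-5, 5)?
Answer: 893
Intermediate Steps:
q = -5/2 (q = (1/2)*(-5) = -5/2 ≈ -2.5000)
n(p, y) = -10 (n(p, y) = ((4*(-5/2))*4)/4 = (-10*4)/4 = (1/4)*(-40) = -10)
r = -10
x(v) = -4 - 4*v (x(v) = (v + (2 + v))*(-2) = (2 + 2*v)*(-2) = -4 - 4*v)
47*(x(r) - 17) = 47*((-4 - 4*(-10)) - 17) = 47*((-4 + 40) - 17) = 47*(36 - 17) = 47*19 = 893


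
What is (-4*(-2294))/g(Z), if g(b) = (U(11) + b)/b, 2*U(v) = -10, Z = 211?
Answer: 968068/103 ≈ 9398.7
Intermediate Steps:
U(v) = -5 (U(v) = (1/2)*(-10) = -5)
g(b) = (-5 + b)/b
(-4*(-2294))/g(Z) = (-4*(-2294))/(((-5 + 211)/211)) = 9176/(((1/211)*206)) = 9176/(206/211) = 9176*(211/206) = 968068/103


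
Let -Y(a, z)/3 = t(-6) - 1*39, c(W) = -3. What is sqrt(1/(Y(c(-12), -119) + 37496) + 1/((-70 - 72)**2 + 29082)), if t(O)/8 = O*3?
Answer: 3*sqrt(18171697914930)/1873564070 ≈ 0.0068258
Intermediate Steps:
t(O) = 24*O (t(O) = 8*(O*3) = 8*(3*O) = 24*O)
Y(a, z) = 549 (Y(a, z) = -3*(24*(-6) - 1*39) = -3*(-144 - 39) = -3*(-183) = 549)
sqrt(1/(Y(c(-12), -119) + 37496) + 1/((-70 - 72)**2 + 29082)) = sqrt(1/(549 + 37496) + 1/((-70 - 72)**2 + 29082)) = sqrt(1/38045 + 1/((-142)**2 + 29082)) = sqrt(1/38045 + 1/(20164 + 29082)) = sqrt(1/38045 + 1/49246) = sqrt(87291/1873564070) = 3*sqrt(18171697914930)/1873564070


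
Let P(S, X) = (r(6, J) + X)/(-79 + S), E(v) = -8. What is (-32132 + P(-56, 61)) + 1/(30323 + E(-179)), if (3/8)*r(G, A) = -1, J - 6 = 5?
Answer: -26300556308/818505 ≈ -32132.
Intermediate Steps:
J = 11 (J = 6 + 5 = 11)
r(G, A) = -8/3 (r(G, A) = (8/3)*(-1) = -8/3)
P(S, X) = (-8/3 + X)/(-79 + S)
(-32132 + P(-56, 61)) + 1/(30323 + E(-179)) = (-32132 + (-8/3 + 61)/(-79 - 56)) + 1/(30323 - 8) = (-32132 + (175/3)/(-135)) + 1/30315 = (-32132 - 1/135*175/3) + 1/30315 = (-32132 - 35/81) + 1/30315 = -2602727/81 + 1/30315 = -26300556308/818505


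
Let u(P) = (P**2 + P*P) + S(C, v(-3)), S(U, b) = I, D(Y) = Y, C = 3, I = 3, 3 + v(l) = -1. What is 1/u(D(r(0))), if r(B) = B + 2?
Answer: 1/11 ≈ 0.090909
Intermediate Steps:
r(B) = 2 + B
v(l) = -4 (v(l) = -3 - 1 = -4)
S(U, b) = 3
u(P) = 3 + 2*P**2 (u(P) = (P**2 + P*P) + 3 = (P**2 + P**2) + 3 = 2*P**2 + 3 = 3 + 2*P**2)
1/u(D(r(0))) = 1/(3 + 2*(2 + 0)**2) = 1/(3 + 2*2**2) = 1/(3 + 2*4) = 1/(3 + 8) = 1/11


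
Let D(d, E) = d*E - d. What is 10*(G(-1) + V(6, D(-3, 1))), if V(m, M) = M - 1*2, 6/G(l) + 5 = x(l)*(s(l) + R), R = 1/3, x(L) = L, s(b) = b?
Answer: -440/13 ≈ -33.846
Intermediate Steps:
R = ⅓ ≈ 0.33333
D(d, E) = -d + E*d (D(d, E) = E*d - d = -d + E*d)
G(l) = 6/(-5 + l*(⅓ + l)) (G(l) = 6/(-5 + l*(l + ⅓)) = 6/(-5 + l*(⅓ + l)))
V(m, M) = -2 + M (V(m, M) = M - 2 = -2 + M)
10*(G(-1) + V(6, D(-3, 1))) = 10*(18/(-15 - 1 + 3*(-1)²) + (-2 - 3*(-1 + 1))) = 10*(18/(-15 - 1 + 3*1) + (-2 - 3*0)) = 10*(18/(-15 - 1 + 3) + (-2 + 0)) = 10*(18/(-13) - 2) = 10*(18*(-1/13) - 2) = 10*(-18/13 - 2) = 10*(-44/13) = -440/13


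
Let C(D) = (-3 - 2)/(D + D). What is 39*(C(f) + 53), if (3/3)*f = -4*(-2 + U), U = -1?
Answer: 16471/8 ≈ 2058.9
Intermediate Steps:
f = 12 (f = -4*(-2 - 1) = -4*(-3) = 12)
C(D) = -5/(2*D) (C(D) = -5*1/(2*D) = -5/(2*D))
39*(C(f) + 53) = 39*(-5/2/12 + 53) = 39*(-5/2*1/12 + 53) = 39*(-5/24 + 53) = 39*(1267/24) = 16471/8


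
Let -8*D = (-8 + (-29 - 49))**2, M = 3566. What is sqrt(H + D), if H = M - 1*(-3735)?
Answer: 3*sqrt(2834)/2 ≈ 79.853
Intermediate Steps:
H = 7301 (H = 3566 - 1*(-3735) = 3566 + 3735 = 7301)
D = -1849/2 (D = -(-8 + (-29 - 49))**2/8 = -(-8 - 78)**2/8 = -1/8*(-86)**2 = -1/8*7396 = -1849/2 ≈ -924.50)
sqrt(H + D) = sqrt(7301 - 1849/2) = sqrt(12753/2) = 3*sqrt(2834)/2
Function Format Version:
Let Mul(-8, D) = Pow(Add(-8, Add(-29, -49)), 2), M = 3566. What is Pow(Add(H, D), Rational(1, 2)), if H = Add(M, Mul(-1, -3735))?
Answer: Mul(Rational(3, 2), Pow(2834, Rational(1, 2))) ≈ 79.853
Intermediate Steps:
H = 7301 (H = Add(3566, Mul(-1, -3735)) = Add(3566, 3735) = 7301)
D = Rational(-1849, 2) (D = Mul(Rational(-1, 8), Pow(Add(-8, Add(-29, -49)), 2)) = Mul(Rational(-1, 8), Pow(Add(-8, -78), 2)) = Mul(Rational(-1, 8), Pow(-86, 2)) = Mul(Rational(-1, 8), 7396) = Rational(-1849, 2) ≈ -924.50)
Pow(Add(H, D), Rational(1, 2)) = Pow(Add(7301, Rational(-1849, 2)), Rational(1, 2)) = Pow(Rational(12753, 2), Rational(1, 2)) = Mul(Rational(3, 2), Pow(2834, Rational(1, 2)))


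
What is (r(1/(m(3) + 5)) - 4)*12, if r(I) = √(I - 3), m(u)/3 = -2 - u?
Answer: -48 + 6*I*√310/5 ≈ -48.0 + 21.128*I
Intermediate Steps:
m(u) = -6 - 3*u (m(u) = 3*(-2 - u) = -6 - 3*u)
r(I) = √(-3 + I)
(r(1/(m(3) + 5)) - 4)*12 = (√(-3 + 1/((-6 - 3*3) + 5)) - 4)*12 = (√(-3 + 1/((-6 - 9) + 5)) - 4)*12 = (√(-3 + 1/(-15 + 5)) - 4)*12 = (√(-3 + 1/(-10)) - 4)*12 = (√(-3 - ⅒) - 4)*12 = (√(-31/10) - 4)*12 = (I*√310/10 - 4)*12 = (-4 + I*√310/10)*12 = -48 + 6*I*√310/5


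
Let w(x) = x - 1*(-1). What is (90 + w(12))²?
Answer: 10609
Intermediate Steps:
w(x) = 1 + x (w(x) = x + 1 = 1 + x)
(90 + w(12))² = (90 + (1 + 12))² = (90 + 13)² = 103² = 10609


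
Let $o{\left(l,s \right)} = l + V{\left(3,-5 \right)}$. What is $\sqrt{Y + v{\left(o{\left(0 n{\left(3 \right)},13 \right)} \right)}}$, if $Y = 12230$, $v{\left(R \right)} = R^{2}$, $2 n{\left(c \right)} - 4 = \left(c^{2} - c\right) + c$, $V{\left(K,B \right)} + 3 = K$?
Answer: $\sqrt{12230} \approx 110.59$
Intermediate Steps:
$V{\left(K,B \right)} = -3 + K$
$n{\left(c \right)} = 2 + \frac{c^{2}}{2}$ ($n{\left(c \right)} = 2 + \frac{\left(c^{2} - c\right) + c}{2} = 2 + \frac{c^{2}}{2}$)
$o{\left(l,s \right)} = l$ ($o{\left(l,s \right)} = l + \left(-3 + 3\right) = l + 0 = l$)
$\sqrt{Y + v{\left(o{\left(0 n{\left(3 \right)},13 \right)} \right)}} = \sqrt{12230 + \left(0 \left(2 + \frac{3^{2}}{2}\right)\right)^{2}} = \sqrt{12230 + \left(0 \left(2 + \frac{1}{2} \cdot 9\right)\right)^{2}} = \sqrt{12230 + \left(0 \left(2 + \frac{9}{2}\right)\right)^{2}} = \sqrt{12230 + \left(0 \cdot \frac{13}{2}\right)^{2}} = \sqrt{12230 + 0^{2}} = \sqrt{12230 + 0} = \sqrt{12230}$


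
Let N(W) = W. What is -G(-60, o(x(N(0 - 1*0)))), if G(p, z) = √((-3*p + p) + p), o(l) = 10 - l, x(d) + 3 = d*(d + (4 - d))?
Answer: -2*√15 ≈ -7.7460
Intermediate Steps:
x(d) = -3 + 4*d (x(d) = -3 + d*(d + (4 - d)) = -3 + d*4 = -3 + 4*d)
G(p, z) = √(-p) (G(p, z) = √(-2*p + p) = √(-p))
-G(-60, o(x(N(0 - 1*0)))) = -√(-1*(-60)) = -√60 = -2*√15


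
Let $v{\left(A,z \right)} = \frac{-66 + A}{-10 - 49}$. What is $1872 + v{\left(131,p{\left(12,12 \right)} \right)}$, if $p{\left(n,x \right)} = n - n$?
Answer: $\frac{110383}{59} \approx 1870.9$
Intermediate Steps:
$p{\left(n,x \right)} = 0$
$v{\left(A,z \right)} = \frac{66}{59} - \frac{A}{59}$ ($v{\left(A,z \right)} = \frac{-66 + A}{-59} = \left(-66 + A\right) \left(- \frac{1}{59}\right) = \frac{66}{59} - \frac{A}{59}$)
$1872 + v{\left(131,p{\left(12,12 \right)} \right)} = 1872 + \left(\frac{66}{59} - \frac{131}{59}\right) = 1872 - \frac{65}{59} = \frac{110383}{59}$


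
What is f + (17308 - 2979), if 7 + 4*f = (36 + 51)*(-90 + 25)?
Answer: 25827/2 ≈ 12914.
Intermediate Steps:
f = -2831/2 (f = -7/4 + ((36 + 51)*(-90 + 25))/4 = -7/4 + (87*(-65))/4 = -7/4 + (¼)*(-5655) = -7/4 - 5655/4 = -2831/2 ≈ -1415.5)
f + (17308 - 2979) = -2831/2 + (17308 - 2979) = -2831/2 + 14329 = 25827/2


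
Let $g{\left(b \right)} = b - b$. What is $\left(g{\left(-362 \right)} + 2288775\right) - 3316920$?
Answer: $-1028145$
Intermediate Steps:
$g{\left(b \right)} = 0$
$\left(g{\left(-362 \right)} + 2288775\right) - 3316920 = \left(0 + 2288775\right) - 3316920 = 2288775 - 3316920 = -1028145$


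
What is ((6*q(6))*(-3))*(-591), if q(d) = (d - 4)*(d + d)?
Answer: 255312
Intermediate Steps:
q(d) = 2*d*(-4 + d) (q(d) = (-4 + d)*(2*d) = 2*d*(-4 + d))
((6*q(6))*(-3))*(-591) = ((6*(2*6*(-4 + 6)))*(-3))*(-591) = ((6*(2*6*2))*(-3))*(-591) = ((6*24)*(-3))*(-591) = (144*(-3))*(-591) = -432*(-591) = 255312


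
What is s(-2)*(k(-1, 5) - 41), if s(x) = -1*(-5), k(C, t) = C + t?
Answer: -185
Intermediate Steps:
s(x) = 5
s(-2)*(k(-1, 5) - 41) = 5*((-1 + 5) - 41) = 5*(4 - 41) = 5*(-37) = -185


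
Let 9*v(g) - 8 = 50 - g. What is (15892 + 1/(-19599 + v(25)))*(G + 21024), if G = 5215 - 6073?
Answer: 9419811940047/29393 ≈ 3.2048e+8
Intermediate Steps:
v(g) = 58/9 - g/9 (v(g) = 8/9 + (50 - g)/9 = 8/9 + (50/9 - g/9) = 58/9 - g/9)
G = -858
(15892 + 1/(-19599 + v(25)))*(G + 21024) = (15892 + 1/(-19599 + (58/9 - 1/9*25)))*(-858 + 21024) = (15892 + 1/(-19599 + (58/9 - 25/9)))*20166 = (15892 + 1/(-19599 + 11/3))*20166 = (15892 + 1/(-58786/3))*20166 = (15892 - 3/58786)*20166 = (934227109/58786)*20166 = 9419811940047/29393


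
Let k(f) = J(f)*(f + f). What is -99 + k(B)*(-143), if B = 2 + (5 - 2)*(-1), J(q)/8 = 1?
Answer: 2189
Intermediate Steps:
J(q) = 8 (J(q) = 8*1 = 8)
B = -1 (B = 2 + 3*(-1) = 2 - 3 = -1)
k(f) = 16*f (k(f) = 8*(f + f) = 8*(2*f) = 16*f)
-99 + k(B)*(-143) = -99 + (16*(-1))*(-143) = -99 - 16*(-143) = -99 + 2288 = 2189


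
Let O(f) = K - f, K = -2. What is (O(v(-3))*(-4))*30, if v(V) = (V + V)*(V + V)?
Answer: 4560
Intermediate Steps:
v(V) = 4*V**2 (v(V) = (2*V)*(2*V) = 4*V**2)
O(f) = -2 - f
(O(v(-3))*(-4))*30 = ((-2 - 4*(-3)**2)*(-4))*30 = ((-2 - 4*9)*(-4))*30 = ((-2 - 1*36)*(-4))*30 = ((-2 - 36)*(-4))*30 = -38*(-4)*30 = 152*30 = 4560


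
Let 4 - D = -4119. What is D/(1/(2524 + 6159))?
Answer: 35800009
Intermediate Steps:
D = 4123 (D = 4 - 1*(-4119) = 4 + 4119 = 4123)
D/(1/(2524 + 6159)) = 4123/(1/(2524 + 6159)) = 4123/(1/8683) = 4123*8683 = 35800009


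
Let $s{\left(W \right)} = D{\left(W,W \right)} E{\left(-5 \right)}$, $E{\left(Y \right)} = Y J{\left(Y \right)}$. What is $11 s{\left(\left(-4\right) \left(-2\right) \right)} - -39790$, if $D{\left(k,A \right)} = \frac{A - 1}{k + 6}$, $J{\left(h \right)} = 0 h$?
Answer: $39790$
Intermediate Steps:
$J{\left(h \right)} = 0$
$D{\left(k,A \right)} = \frac{-1 + A}{6 + k}$
$E{\left(Y \right)} = 0$ ($E{\left(Y \right)} = Y 0 = 0$)
$s{\left(W \right)} = 0$ ($s{\left(W \right)} = \frac{-1 + W}{6 + W} 0 = 0$)
$11 s{\left(\left(-4\right) \left(-2\right) \right)} - -39790 = 11 \cdot 0 - -39790 = 0 + 39790 = 39790$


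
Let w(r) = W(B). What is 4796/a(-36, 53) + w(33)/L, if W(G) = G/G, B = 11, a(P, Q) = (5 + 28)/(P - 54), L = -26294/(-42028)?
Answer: -171941746/13147 ≈ -13078.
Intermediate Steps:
L = 13147/21014 (L = -26294*(-1/42028) = 13147/21014 ≈ 0.62563)
a(P, Q) = 33/(-54 + P)
W(G) = 1
w(r) = 1
4796/a(-36, 53) + w(33)/L = 4796/((33/(-54 - 36))) + 1/(13147/21014) = 4796/((33/(-90))) + 1*(21014/13147) = 4796/((33*(-1/90))) + 21014/13147 = 4796/(-11/30) + 21014/13147 = 4796*(-30/11) + 21014/13147 = -13080 + 21014/13147 = -171941746/13147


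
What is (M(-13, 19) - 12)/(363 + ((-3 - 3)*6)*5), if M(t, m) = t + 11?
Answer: -14/183 ≈ -0.076503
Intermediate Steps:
M(t, m) = 11 + t
(M(-13, 19) - 12)/(363 + ((-3 - 3)*6)*5) = ((11 - 13) - 12)/(363 + ((-3 - 3)*6)*5) = (-2 - 12)/(363 - 6*6*5) = -14/(363 - 36*5) = -14/(363 - 180) = -14/183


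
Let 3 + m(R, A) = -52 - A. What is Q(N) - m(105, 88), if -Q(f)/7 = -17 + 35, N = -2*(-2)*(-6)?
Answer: 17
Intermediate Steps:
m(R, A) = -55 - A (m(R, A) = -3 + (-52 - A) = -55 - A)
N = -24 (N = 4*(-6) = -24)
Q(f) = -126 (Q(f) = -7*(-17 + 35) = -7*18 = -126)
Q(N) - m(105, 88) = -126 - (-55 - 1*88) = -126 - (-55 - 88) = -126 - 1*(-143) = -126 + 143 = 17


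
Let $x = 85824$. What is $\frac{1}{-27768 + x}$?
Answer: $\frac{1}{58056} \approx 1.7225 \cdot 10^{-5}$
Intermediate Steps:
$\frac{1}{-27768 + x} = \frac{1}{-27768 + 85824} = \frac{1}{58056}$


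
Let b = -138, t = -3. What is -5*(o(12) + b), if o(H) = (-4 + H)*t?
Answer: 810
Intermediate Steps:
o(H) = 12 - 3*H (o(H) = (-4 + H)*(-3) = 12 - 3*H)
-5*(o(12) + b) = -5*((12 - 3*12) - 138) = -5*((12 - 36) - 138) = -5*(-24 - 138) = -5*(-162) = 810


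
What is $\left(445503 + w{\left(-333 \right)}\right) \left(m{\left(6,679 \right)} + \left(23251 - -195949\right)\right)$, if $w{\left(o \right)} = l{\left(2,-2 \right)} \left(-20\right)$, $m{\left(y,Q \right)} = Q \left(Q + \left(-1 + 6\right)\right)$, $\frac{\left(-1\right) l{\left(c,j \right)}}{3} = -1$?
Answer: $304520870748$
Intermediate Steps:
$l{\left(c,j \right)} = 3$ ($l{\left(c,j \right)} = \left(-3\right) \left(-1\right) = 3$)
$m{\left(y,Q \right)} = Q \left(5 + Q\right)$ ($m{\left(y,Q \right)} = Q \left(Q + 5\right) = Q \left(5 + Q\right)$)
$w{\left(o \right)} = -60$ ($w{\left(o \right)} = 3 \left(-20\right) = -60$)
$\left(445503 + w{\left(-333 \right)}\right) \left(m{\left(6,679 \right)} + \left(23251 - -195949\right)\right) = \left(445503 - 60\right) \left(679 \left(5 + 679\right) + \left(23251 - -195949\right)\right) = 445443 \left(679 \cdot 684 + \left(23251 + 195949\right)\right) = 445443 \left(464436 + 219200\right) = 445443 \cdot 683636 = 304520870748$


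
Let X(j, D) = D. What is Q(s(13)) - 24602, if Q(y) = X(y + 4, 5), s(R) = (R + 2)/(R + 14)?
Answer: -24597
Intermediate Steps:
s(R) = (2 + R)/(14 + R)
Q(y) = 5
Q(s(13)) - 24602 = 5 - 24602 = -24597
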